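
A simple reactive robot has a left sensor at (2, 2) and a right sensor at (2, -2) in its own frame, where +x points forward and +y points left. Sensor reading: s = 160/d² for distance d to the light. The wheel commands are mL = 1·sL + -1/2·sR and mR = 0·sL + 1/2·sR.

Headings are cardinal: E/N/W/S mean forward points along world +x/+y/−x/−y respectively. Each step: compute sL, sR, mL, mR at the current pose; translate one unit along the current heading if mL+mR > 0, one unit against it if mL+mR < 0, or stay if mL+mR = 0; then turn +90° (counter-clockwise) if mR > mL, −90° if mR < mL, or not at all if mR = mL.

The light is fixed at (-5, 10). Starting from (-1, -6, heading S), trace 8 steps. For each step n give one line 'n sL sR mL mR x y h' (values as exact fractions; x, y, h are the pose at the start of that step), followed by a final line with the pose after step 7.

n=0: pose=(-1,-6,S); sL=4/9, sR=20/41; mL=74/369, mR=10/41; mL+mR=4/9 → advance +1; mR−mL=16/369 → turn +1·90°
n=1: pose=(-1,-7,E); sL=160/261, sR=160/397; mL=42640/103617, mR=80/397; mL+mR=160/261 → advance +1; mR−mL=-21760/103617 → turn -1·90°
n=2: pose=(0,-7,S); sL=16/41, sR=16/37; mL=264/1517, mR=8/37; mL+mR=16/41 → advance +1; mR−mL=64/1517 → turn +1·90°
n=3: pose=(0,-8,E); sL=32/61, sR=160/449; mL=9488/27389, mR=80/449; mL+mR=32/61 → advance +1; mR−mL=-4608/27389 → turn -1·90°
n=4: pose=(1,-8,S); sL=10/29, sR=5/13; mL=115/754, mR=5/26; mL+mR=10/29 → advance +1; mR−mL=15/377 → turn +1·90°
n=5: pose=(1,-9,E); sL=160/353, sR=32/101; mL=10512/35653, mR=16/101; mL+mR=160/353 → advance +1; mR−mL=-4864/35653 → turn -1·90°
n=6: pose=(2,-9,S); sL=80/261, sR=80/233; mL=8200/60813, mR=40/233; mL+mR=80/261 → advance +1; mR−mL=2240/60813 → turn +1·90°
n=7: pose=(2,-10,E); sL=32/81, sR=32/113; mL=2320/9153, mR=16/113; mL+mR=32/81 → advance +1; mR−mL=-1024/9153 → turn -1·90°

0 4/9 20/41 74/369 10/41 -1 -6 S
1 160/261 160/397 42640/103617 80/397 -1 -7 E
2 16/41 16/37 264/1517 8/37 0 -7 S
3 32/61 160/449 9488/27389 80/449 0 -8 E
4 10/29 5/13 115/754 5/26 1 -8 S
5 160/353 32/101 10512/35653 16/101 1 -9 E
6 80/261 80/233 8200/60813 40/233 2 -9 S
7 32/81 32/113 2320/9153 16/113 2 -10 E
final 3 -10 S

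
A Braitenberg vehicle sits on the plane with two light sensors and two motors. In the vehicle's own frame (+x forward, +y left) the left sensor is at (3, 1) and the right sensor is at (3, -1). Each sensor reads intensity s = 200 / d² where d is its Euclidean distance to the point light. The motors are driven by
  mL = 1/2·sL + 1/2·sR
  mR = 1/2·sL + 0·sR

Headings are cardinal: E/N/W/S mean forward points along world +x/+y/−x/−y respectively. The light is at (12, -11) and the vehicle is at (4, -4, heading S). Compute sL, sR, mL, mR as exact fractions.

40/13 200/97 3240/1261 20/13

left sensor world pos  = (5, -7); dL² = 65
right sensor world pos = (3, -7); dR² = 97
sL = 200/65 = 40/13
sR = 200/97 = 200/97
mL = 1/2·sL + 1/2·sR = 3240/1261
mR = 1/2·sL + 0·sR = 20/13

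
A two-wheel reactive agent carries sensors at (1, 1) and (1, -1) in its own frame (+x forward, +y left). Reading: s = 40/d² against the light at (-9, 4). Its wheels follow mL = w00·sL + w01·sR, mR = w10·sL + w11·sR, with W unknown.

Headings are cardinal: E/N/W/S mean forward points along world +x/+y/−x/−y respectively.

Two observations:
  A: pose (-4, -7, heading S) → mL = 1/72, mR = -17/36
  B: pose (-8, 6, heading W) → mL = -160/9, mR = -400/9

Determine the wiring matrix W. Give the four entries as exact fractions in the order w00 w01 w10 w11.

obs A: pose=(-4,-7,S) → sL=2/9, sR=1/4, mL=1/72, mR=-17/36
obs B: pose=(-8,6,W) → sL=40, sR=40/9, mL=-160/9, mR=-400/9
sensor matrix S = [[2/9, 1/4], [40, 40/9]]; det S = -730/81
solve [mL_A; mL_B] = S·[w00; w01] and [mR_A; mR_B] = S·[w10; w11]:
  w00 = -1/2, w01 = 1/2, w10 = -1, w11 = -1

-1/2 1/2 -1 -1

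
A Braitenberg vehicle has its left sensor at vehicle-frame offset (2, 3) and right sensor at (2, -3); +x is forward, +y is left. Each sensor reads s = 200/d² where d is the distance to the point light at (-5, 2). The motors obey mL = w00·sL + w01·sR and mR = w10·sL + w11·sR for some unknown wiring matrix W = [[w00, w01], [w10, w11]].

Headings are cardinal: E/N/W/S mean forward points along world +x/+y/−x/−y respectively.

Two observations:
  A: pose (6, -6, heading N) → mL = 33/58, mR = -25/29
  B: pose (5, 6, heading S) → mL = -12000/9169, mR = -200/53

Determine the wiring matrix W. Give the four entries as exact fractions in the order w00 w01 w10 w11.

1/2 -1/2 0 -1

obs A: pose=(6,-6,N) → sL=2, sR=25/29, mL=33/58, mR=-25/29
obs B: pose=(5,6,S) → sL=200/173, sR=200/53, mL=-12000/9169, mR=-200/53
sensor matrix S = [[2, 25/29], [200/173, 200/53]]; det S = 1741800/265901
solve [mL_A; mL_B] = S·[w00; w01] and [mR_A; mR_B] = S·[w10; w11]:
  w00 = 1/2, w01 = -1/2, w10 = 0, w11 = -1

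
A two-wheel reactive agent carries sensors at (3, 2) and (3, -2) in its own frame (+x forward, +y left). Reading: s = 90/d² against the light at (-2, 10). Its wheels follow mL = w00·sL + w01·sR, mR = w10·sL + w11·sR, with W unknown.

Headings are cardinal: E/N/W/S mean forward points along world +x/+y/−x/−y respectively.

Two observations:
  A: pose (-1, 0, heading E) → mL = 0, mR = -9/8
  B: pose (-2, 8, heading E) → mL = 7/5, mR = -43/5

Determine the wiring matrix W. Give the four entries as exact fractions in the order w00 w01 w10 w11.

obs A: pose=(-1,0,E) → sL=9/8, sR=9/16, mL=0, mR=-9/8
obs B: pose=(-2,8,E) → sL=10, sR=18/5, mL=7/5, mR=-43/5
sensor matrix S = [[9/8, 9/16], [10, 18/5]]; det S = -63/40
solve [mL_A; mL_B] = S·[w00; w01] and [mR_A; mR_B] = S·[w10; w11]:
  w00 = 1/2, w01 = -1, w10 = -1/2, w11 = -1

1/2 -1 -1/2 -1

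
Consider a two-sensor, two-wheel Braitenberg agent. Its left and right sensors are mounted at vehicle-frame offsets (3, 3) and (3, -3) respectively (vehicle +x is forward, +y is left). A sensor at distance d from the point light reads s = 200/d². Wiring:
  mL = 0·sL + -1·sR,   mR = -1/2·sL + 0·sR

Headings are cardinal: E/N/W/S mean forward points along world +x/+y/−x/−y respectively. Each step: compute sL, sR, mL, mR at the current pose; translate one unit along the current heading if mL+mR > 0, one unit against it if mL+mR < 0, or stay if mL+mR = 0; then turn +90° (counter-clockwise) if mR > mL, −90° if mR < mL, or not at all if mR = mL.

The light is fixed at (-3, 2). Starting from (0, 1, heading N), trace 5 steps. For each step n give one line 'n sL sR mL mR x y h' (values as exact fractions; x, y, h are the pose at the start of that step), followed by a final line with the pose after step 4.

n=0: pose=(0,1,N); sL=50, sR=5; mL=-5, mR=-25; mL+mR=-30 → advance -1; mR−mL=-20 → turn -1·90°
n=1: pose=(0,0,E); sL=200/37, sR=200/61; mL=-200/61, mR=-100/37; mL+mR=-13500/2257 → advance -1; mR−mL=1300/2257 → turn +1·90°
n=2: pose=(-1,0,N); sL=100, sR=100/13; mL=-100/13, mR=-50; mL+mR=-750/13 → advance -1; mR−mL=-550/13 → turn -1·90°
n=3: pose=(-1,-1,E); sL=8, sR=200/61; mL=-200/61, mR=-4; mL+mR=-444/61 → advance -1; mR−mL=-44/61 → turn -1·90°
n=4: pose=(-2,-1,S); sL=50/13, sR=5; mL=-5, mR=-25/13; mL+mR=-90/13 → advance -1; mR−mL=40/13 → turn +1·90°

0 50 5 -5 -25 0 1 N
1 200/37 200/61 -200/61 -100/37 0 0 E
2 100 100/13 -100/13 -50 -1 0 N
3 8 200/61 -200/61 -4 -1 -1 E
4 50/13 5 -5 -25/13 -2 -1 S
final -2 0 E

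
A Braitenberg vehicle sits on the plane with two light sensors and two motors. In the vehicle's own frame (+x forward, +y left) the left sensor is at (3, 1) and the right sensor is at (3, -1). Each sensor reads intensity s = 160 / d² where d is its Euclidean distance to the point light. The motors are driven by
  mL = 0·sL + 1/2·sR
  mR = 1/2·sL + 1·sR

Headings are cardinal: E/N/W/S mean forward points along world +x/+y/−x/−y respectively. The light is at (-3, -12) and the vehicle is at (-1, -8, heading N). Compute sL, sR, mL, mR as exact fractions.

left sensor world pos  = (-2, -5); dL² = 50
right sensor world pos = (0, -5); dR² = 58
sL = 160/50 = 16/5
sR = 160/58 = 80/29
mL = 0·sL + 1/2·sR = 40/29
mR = 1/2·sL + 1·sR = 632/145

16/5 80/29 40/29 632/145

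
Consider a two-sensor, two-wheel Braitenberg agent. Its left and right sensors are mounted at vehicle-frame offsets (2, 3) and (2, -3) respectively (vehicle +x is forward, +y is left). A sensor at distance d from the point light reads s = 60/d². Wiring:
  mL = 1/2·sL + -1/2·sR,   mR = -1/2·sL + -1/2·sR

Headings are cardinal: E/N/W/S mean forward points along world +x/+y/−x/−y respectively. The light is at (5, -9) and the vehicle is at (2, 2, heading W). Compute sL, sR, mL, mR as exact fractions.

left sensor world pos  = (0, -1); dL² = 89
right sensor world pos = (0, 5); dR² = 221
sL = 60/89 = 60/89
sR = 60/221 = 60/221
mL = 1/2·sL + -1/2·sR = 3960/19669
mR = -1/2·sL + -1/2·sR = -9300/19669

60/89 60/221 3960/19669 -9300/19669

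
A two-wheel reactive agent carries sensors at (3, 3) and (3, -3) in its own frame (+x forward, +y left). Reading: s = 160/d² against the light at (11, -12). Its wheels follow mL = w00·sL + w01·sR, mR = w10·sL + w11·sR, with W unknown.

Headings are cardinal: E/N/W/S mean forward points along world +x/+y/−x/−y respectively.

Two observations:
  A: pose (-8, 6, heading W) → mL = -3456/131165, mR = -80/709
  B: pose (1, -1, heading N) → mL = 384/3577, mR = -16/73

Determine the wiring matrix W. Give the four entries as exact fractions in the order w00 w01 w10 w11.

-1/2 1/2 -1/2 0

obs A: pose=(-8,6,W) → sL=160/709, sR=32/185, mL=-3456/131165, mR=-80/709
obs B: pose=(1,-1,N) → sL=32/73, sR=32/49, mL=384/3577, mR=-16/73
sensor matrix S = [[160/709, 32/185], [32/73, 32/49]]; det S = 33570816/469177205
solve [mL_A; mL_B] = S·[w00; w01] and [mR_A; mR_B] = S·[w10; w11]:
  w00 = -1/2, w01 = 1/2, w10 = -1/2, w11 = 0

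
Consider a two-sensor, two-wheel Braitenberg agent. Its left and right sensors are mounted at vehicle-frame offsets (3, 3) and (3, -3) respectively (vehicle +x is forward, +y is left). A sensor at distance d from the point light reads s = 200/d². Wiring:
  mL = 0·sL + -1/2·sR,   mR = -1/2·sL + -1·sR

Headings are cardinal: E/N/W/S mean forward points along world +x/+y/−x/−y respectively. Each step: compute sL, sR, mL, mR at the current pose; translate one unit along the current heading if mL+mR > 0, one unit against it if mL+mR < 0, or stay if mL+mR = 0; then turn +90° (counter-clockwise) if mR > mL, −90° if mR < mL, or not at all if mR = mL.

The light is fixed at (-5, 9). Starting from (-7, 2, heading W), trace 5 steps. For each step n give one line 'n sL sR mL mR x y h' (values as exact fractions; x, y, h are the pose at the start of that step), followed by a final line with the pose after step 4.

n=0: pose=(-7,2,W); sL=8/5, sR=200/41; mL=-100/41, mR=-1164/205; mL+mR=-1664/205 → advance -1; mR−mL=-664/205 → turn -1·90°
n=1: pose=(-6,2,N); sL=25/4, sR=10; mL=-5, mR=-105/8; mL+mR=-145/8 → advance -1; mR−mL=-65/8 → turn -1·90°
n=2: pose=(-6,1,E); sL=200/29, sR=8/5; mL=-4/5, mR=-732/145; mL+mR=-848/145 → advance -1; mR−mL=-616/145 → turn -1·90°
n=3: pose=(-7,1,S); sL=100/61, sR=100/73; mL=-50/73, mR=-9750/4453; mL+mR=-12800/4453 → advance -1; mR−mL=-6700/4453 → turn -1·90°
n=4: pose=(-7,2,W); sL=8/5, sR=200/41; mL=-100/41, mR=-1164/205; mL+mR=-1664/205 → advance -1; mR−mL=-664/205 → turn -1·90°

0 8/5 200/41 -100/41 -1164/205 -7 2 W
1 25/4 10 -5 -105/8 -6 2 N
2 200/29 8/5 -4/5 -732/145 -6 1 E
3 100/61 100/73 -50/73 -9750/4453 -7 1 S
4 8/5 200/41 -100/41 -1164/205 -7 2 W
final -6 2 N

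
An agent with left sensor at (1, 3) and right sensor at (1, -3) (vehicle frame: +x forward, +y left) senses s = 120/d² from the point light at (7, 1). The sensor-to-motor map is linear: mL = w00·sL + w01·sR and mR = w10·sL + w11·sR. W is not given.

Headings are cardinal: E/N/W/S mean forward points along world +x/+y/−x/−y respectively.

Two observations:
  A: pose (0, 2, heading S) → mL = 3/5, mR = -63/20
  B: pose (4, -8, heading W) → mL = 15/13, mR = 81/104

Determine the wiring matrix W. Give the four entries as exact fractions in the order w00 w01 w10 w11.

0 1/2 -1/2 1/2

obs A: pose=(0,2,S) → sL=15/2, sR=6/5, mL=3/5, mR=-63/20
obs B: pose=(4,-8,W) → sL=3/4, sR=30/13, mL=15/13, mR=81/104
sensor matrix S = [[15/2, 6/5], [3/4, 30/13]]; det S = 2133/130
solve [mL_A; mL_B] = S·[w00; w01] and [mR_A; mR_B] = S·[w10; w11]:
  w00 = 0, w01 = 1/2, w10 = -1/2, w11 = 1/2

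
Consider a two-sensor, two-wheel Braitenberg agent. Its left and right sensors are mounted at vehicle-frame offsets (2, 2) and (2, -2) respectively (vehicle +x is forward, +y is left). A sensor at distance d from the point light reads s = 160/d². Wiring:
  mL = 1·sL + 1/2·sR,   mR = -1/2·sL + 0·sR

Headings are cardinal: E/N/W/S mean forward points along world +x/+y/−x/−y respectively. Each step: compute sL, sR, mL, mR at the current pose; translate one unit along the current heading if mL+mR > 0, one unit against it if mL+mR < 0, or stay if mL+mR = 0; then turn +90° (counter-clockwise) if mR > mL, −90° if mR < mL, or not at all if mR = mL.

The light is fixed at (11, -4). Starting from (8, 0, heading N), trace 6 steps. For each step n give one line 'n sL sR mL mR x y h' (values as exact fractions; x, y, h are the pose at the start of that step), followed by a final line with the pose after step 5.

n=0: pose=(8,0,N); sL=160/61, sR=160/37; mL=10800/2257, mR=-80/61; mL+mR=7840/2257 → advance +1; mR−mL=-13760/2257 → turn -1·90°
n=1: pose=(8,1,E); sL=16/5, sR=16; mL=56/5, mR=-8/5; mL+mR=48/5 → advance +1; mR−mL=-64/5 → turn -1·90°
n=2: pose=(9,1,S); sL=160/9, sR=32/5; mL=944/45, mR=-80/9; mL+mR=544/45 → advance +1; mR−mL=-448/15 → turn -1·90°
n=3: pose=(9,0,W); sL=8, sR=40/13; mL=124/13, mR=-4; mL+mR=72/13 → advance +1; mR−mL=-176/13 → turn -1·90°
n=4: pose=(8,0,N); sL=160/61, sR=160/37; mL=10800/2257, mR=-80/61; mL+mR=7840/2257 → advance +1; mR−mL=-13760/2257 → turn -1·90°
n=5: pose=(8,1,E); sL=16/5, sR=16; mL=56/5, mR=-8/5; mL+mR=48/5 → advance +1; mR−mL=-64/5 → turn -1·90°

0 160/61 160/37 10800/2257 -80/61 8 0 N
1 16/5 16 56/5 -8/5 8 1 E
2 160/9 32/5 944/45 -80/9 9 1 S
3 8 40/13 124/13 -4 9 0 W
4 160/61 160/37 10800/2257 -80/61 8 0 N
5 16/5 16 56/5 -8/5 8 1 E
final 9 1 S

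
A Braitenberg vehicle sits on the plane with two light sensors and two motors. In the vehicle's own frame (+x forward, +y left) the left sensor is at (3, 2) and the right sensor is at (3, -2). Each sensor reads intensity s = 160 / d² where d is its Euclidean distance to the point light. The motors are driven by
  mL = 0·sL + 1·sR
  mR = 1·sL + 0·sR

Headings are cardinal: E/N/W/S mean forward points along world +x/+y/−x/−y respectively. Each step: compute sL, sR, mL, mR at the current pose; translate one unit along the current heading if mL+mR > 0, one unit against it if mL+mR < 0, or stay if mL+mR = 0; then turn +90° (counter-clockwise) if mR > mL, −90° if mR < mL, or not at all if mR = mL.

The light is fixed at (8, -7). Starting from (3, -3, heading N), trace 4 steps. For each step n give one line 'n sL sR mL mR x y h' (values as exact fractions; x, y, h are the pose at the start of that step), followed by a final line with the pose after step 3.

n=0: pose=(3,-3,N); sL=80/49, sR=80/29; mL=80/29, mR=80/49; mL+mR=6240/1421 → advance +1; mR−mL=-1600/1421 → turn -1·90°
n=1: pose=(3,-2,E); sL=160/53, sR=160/13; mL=160/13, mR=160/53; mL+mR=10560/689 → advance +1; mR−mL=-6400/689 → turn -1·90°
n=2: pose=(4,-2,S); sL=20, sR=4; mL=4, mR=20; mL+mR=24 → advance +1; mR−mL=16 → turn +1·90°
n=3: pose=(4,-3,E); sL=160/37, sR=32; mL=32, mR=160/37; mL+mR=1344/37 → advance +1; mR−mL=-1024/37 → turn -1·90°

0 80/49 80/29 80/29 80/49 3 -3 N
1 160/53 160/13 160/13 160/53 3 -2 E
2 20 4 4 20 4 -2 S
3 160/37 32 32 160/37 4 -3 E
final 5 -3 S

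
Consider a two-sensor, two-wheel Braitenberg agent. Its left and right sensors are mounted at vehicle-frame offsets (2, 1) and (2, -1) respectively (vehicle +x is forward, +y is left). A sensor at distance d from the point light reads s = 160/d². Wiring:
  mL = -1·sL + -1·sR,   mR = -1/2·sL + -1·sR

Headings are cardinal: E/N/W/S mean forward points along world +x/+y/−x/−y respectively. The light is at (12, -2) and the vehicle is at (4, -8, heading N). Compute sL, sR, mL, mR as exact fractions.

left sensor world pos  = (3, -6); dL² = 97
right sensor world pos = (5, -6); dR² = 65
sL = 160/97 = 160/97
sR = 160/65 = 32/13
mL = -1·sL + -1·sR = -5184/1261
mR = -1/2·sL + -1·sR = -4144/1261

160/97 32/13 -5184/1261 -4144/1261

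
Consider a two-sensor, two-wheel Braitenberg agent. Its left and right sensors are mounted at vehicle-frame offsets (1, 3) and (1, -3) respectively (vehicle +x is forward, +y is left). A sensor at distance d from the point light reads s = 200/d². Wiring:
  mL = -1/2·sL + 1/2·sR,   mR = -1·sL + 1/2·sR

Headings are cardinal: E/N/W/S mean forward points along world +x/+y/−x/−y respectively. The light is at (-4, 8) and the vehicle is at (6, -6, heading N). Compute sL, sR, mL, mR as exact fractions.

left sensor world pos  = (3, -5); dL² = 218
right sensor world pos = (9, -5); dR² = 338
sL = 200/218 = 100/109
sR = 200/338 = 100/169
mL = -1/2·sL + 1/2·sR = -3000/18421
mR = -1·sL + 1/2·sR = -11450/18421

100/109 100/169 -3000/18421 -11450/18421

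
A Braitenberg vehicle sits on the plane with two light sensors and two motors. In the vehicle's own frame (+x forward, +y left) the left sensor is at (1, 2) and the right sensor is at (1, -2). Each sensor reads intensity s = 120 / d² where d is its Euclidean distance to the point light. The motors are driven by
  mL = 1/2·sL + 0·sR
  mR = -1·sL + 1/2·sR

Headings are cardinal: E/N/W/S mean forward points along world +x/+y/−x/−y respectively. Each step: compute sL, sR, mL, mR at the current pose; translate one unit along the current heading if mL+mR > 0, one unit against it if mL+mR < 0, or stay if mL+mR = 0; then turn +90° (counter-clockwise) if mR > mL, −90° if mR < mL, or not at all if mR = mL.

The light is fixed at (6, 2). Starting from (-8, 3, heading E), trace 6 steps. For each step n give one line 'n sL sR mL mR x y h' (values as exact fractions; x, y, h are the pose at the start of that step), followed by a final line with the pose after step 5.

n=0: pose=(-8,3,E); sL=60/89, sR=12/17; mL=30/89, mR=-486/1513; mL+mR=24/1513 → advance +1; mR−mL=-996/1513 → turn -1·90°
n=1: pose=(-7,3,S); sL=120/121, sR=8/15; mL=60/121, mR=-1316/1815; mL+mR=-416/1815 → advance -1; mR−mL=-2216/1815 → turn -1·90°
n=2: pose=(-7,4,W); sL=30/49, sR=30/53; mL=15/49, mR=-855/2597; mL+mR=-60/2597 → advance -1; mR−mL=-1650/2597 → turn -1·90°
n=3: pose=(-6,4,N); sL=24/41, sR=120/109; mL=12/41, mR=-156/4469; mL+mR=1152/4469 → advance +1; mR−mL=-1464/4469 → turn -1·90°
n=4: pose=(-6,5,E); sL=60/73, sR=60/61; mL=30/73, mR=-1470/4453; mL+mR=360/4453 → advance +1; mR−mL=-3300/4453 → turn -1·90°
n=5: pose=(-5,5,S); sL=24/17, sR=120/173; mL=12/17, mR=-3132/2941; mL+mR=-1056/2941 → advance -1; mR−mL=-5208/2941 → turn -1·90°

0 60/89 12/17 30/89 -486/1513 -8 3 E
1 120/121 8/15 60/121 -1316/1815 -7 3 S
2 30/49 30/53 15/49 -855/2597 -7 4 W
3 24/41 120/109 12/41 -156/4469 -6 4 N
4 60/73 60/61 30/73 -1470/4453 -6 5 E
5 24/17 120/173 12/17 -3132/2941 -5 5 S
final -5 6 W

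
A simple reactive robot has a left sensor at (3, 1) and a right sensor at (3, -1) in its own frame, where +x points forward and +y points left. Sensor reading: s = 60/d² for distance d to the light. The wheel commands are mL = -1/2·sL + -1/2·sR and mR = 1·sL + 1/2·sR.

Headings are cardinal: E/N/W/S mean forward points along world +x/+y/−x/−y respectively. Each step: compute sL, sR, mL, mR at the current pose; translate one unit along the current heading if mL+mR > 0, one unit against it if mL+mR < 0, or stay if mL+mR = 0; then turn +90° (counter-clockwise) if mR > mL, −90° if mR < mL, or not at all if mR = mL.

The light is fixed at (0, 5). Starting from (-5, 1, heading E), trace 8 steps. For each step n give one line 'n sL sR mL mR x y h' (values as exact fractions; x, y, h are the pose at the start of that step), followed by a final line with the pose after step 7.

0 60/13 60/29 -1260/377 2130/377 -5 1 E
1 30/13 6 -54/13 69/13 -4 1 N
2 12/13 60/53 -708/689 1026/689 -4 2 W
3 15/13 5/6 -155/156 245/156 -5 2 S
4 60/13 60/29 -1260/377 2130/377 -5 1 E
5 30/13 6 -54/13 69/13 -4 1 N
6 12/13 60/53 -708/689 1026/689 -4 2 W
7 15/13 5/6 -155/156 245/156 -5 2 S
final -5 1 E

n=0: pose=(-5,1,E); sL=60/13, sR=60/29; mL=-1260/377, mR=2130/377; mL+mR=30/13 → advance +1; mR−mL=3390/377 → turn +1·90°
n=1: pose=(-4,1,N); sL=30/13, sR=6; mL=-54/13, mR=69/13; mL+mR=15/13 → advance +1; mR−mL=123/13 → turn +1·90°
n=2: pose=(-4,2,W); sL=12/13, sR=60/53; mL=-708/689, mR=1026/689; mL+mR=6/13 → advance +1; mR−mL=1734/689 → turn +1·90°
n=3: pose=(-5,2,S); sL=15/13, sR=5/6; mL=-155/156, mR=245/156; mL+mR=15/26 → advance +1; mR−mL=100/39 → turn +1·90°
n=4: pose=(-5,1,E); sL=60/13, sR=60/29; mL=-1260/377, mR=2130/377; mL+mR=30/13 → advance +1; mR−mL=3390/377 → turn +1·90°
n=5: pose=(-4,1,N); sL=30/13, sR=6; mL=-54/13, mR=69/13; mL+mR=15/13 → advance +1; mR−mL=123/13 → turn +1·90°
n=6: pose=(-4,2,W); sL=12/13, sR=60/53; mL=-708/689, mR=1026/689; mL+mR=6/13 → advance +1; mR−mL=1734/689 → turn +1·90°
n=7: pose=(-5,2,S); sL=15/13, sR=5/6; mL=-155/156, mR=245/156; mL+mR=15/26 → advance +1; mR−mL=100/39 → turn +1·90°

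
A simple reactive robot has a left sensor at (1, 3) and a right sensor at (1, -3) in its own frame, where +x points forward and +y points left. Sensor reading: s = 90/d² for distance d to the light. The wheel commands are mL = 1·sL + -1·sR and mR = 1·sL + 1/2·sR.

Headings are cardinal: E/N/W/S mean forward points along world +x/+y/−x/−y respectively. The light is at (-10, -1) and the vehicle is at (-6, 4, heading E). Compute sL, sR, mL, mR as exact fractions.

left sensor world pos  = (-5, 7); dL² = 89
right sensor world pos = (-5, 1); dR² = 29
sL = 90/89 = 90/89
sR = 90/29 = 90/29
mL = 1·sL + -1·sR = -5400/2581
mR = 1·sL + 1/2·sR = 6615/2581

90/89 90/29 -5400/2581 6615/2581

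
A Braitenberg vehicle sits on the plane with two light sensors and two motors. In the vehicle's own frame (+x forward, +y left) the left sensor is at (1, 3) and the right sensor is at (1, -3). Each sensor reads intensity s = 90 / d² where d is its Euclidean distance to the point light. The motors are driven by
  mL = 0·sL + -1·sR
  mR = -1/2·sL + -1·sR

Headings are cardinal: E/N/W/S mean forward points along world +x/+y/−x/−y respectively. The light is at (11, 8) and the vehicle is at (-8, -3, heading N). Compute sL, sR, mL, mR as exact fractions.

left sensor world pos  = (-11, -2); dL² = 584
right sensor world pos = (-5, -2); dR² = 356
sL = 90/584 = 45/292
sR = 90/356 = 45/178
mL = 0·sL + -1·sR = -45/178
mR = -1/2·sL + -1·sR = -17145/51976

45/292 45/178 -45/178 -17145/51976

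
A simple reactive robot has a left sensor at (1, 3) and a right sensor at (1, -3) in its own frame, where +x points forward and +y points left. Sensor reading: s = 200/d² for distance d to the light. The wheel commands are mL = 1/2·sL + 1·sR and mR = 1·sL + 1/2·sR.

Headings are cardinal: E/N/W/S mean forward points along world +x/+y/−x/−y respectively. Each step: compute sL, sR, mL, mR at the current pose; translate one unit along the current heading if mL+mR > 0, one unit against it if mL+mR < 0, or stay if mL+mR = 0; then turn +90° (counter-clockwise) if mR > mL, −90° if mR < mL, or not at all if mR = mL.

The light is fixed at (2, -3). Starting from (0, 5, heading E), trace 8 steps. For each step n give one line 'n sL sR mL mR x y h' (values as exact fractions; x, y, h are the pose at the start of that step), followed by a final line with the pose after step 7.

n=0: pose=(0,5,E); sL=100/61, sR=100/13; mL=6750/793, mR=4350/793; mL+mR=11100/793 → advance +1; mR−mL=-2400/793 → turn -1·90°
n=1: pose=(1,5,S); sL=200/53, sR=40/13; mL=3420/689, mR=3660/689; mL+mR=7080/689 → advance +1; mR−mL=240/689 → turn +1·90°
n=2: pose=(1,4,E); sL=2, sR=25/2; mL=27/2, mR=33/4; mL+mR=87/4 → advance +1; mR−mL=-21/4 → turn -1·90°
n=3: pose=(2,4,S); sL=40/9, sR=40/9; mL=20/3, mR=20/3; mL+mR=40/3 → advance +1; mR−mL=0 → turn +0·90°
n=4: pose=(2,3,S); sL=100/17, sR=100/17; mL=150/17, mR=150/17; mL+mR=300/17 → advance +1; mR−mL=0 → turn +0·90°
n=5: pose=(2,2,S); sL=8, sR=8; mL=12, mR=12; mL+mR=24 → advance +1; mR−mL=0 → turn +0·90°
n=6: pose=(2,1,S); sL=100/9, sR=100/9; mL=50/3, mR=50/3; mL+mR=100/3 → advance +1; mR−mL=0 → turn +0·90°
n=7: pose=(2,0,S); sL=200/13, sR=200/13; mL=300/13, mR=300/13; mL+mR=600/13 → advance +1; mR−mL=0 → turn +0·90°

0 100/61 100/13 6750/793 4350/793 0 5 E
1 200/53 40/13 3420/689 3660/689 1 5 S
2 2 25/2 27/2 33/4 1 4 E
3 40/9 40/9 20/3 20/3 2 4 S
4 100/17 100/17 150/17 150/17 2 3 S
5 8 8 12 12 2 2 S
6 100/9 100/9 50/3 50/3 2 1 S
7 200/13 200/13 300/13 300/13 2 0 S
final 2 -1 S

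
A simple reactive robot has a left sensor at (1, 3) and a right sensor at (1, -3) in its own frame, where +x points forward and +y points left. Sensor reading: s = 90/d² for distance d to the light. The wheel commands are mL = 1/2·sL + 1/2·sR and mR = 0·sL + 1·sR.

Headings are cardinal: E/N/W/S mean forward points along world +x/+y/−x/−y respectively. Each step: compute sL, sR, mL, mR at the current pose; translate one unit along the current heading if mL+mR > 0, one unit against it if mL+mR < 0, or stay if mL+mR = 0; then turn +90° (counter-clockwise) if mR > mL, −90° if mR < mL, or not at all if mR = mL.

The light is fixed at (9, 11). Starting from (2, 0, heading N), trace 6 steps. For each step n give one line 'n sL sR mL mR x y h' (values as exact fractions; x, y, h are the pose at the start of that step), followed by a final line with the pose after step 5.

0 9/20 45/58 711/1160 45/58 2 0 N
1 90/233 90/113 15570/26329 90/113 2 1 W
2 45/73 45/121 4365/8833 45/121 1 1 S
3 90/277 18/29 3798/8033 18/29 1 0 W
4 1/2 5/16 13/32 5/16 0 0 S
5 18/65 90/181 4554/11765 90/181 0 -1 W
final -1 -1 S

n=0: pose=(2,0,N); sL=9/20, sR=45/58; mL=711/1160, mR=45/58; mL+mR=1611/1160 → advance +1; mR−mL=189/1160 → turn +1·90°
n=1: pose=(2,1,W); sL=90/233, sR=90/113; mL=15570/26329, mR=90/113; mL+mR=36540/26329 → advance +1; mR−mL=5400/26329 → turn +1·90°
n=2: pose=(1,1,S); sL=45/73, sR=45/121; mL=4365/8833, mR=45/121; mL+mR=7650/8833 → advance +1; mR−mL=-1080/8833 → turn -1·90°
n=3: pose=(1,0,W); sL=90/277, sR=18/29; mL=3798/8033, mR=18/29; mL+mR=8784/8033 → advance +1; mR−mL=1188/8033 → turn +1·90°
n=4: pose=(0,0,S); sL=1/2, sR=5/16; mL=13/32, mR=5/16; mL+mR=23/32 → advance +1; mR−mL=-3/32 → turn -1·90°
n=5: pose=(0,-1,W); sL=18/65, sR=90/181; mL=4554/11765, mR=90/181; mL+mR=10404/11765 → advance +1; mR−mL=1296/11765 → turn +1·90°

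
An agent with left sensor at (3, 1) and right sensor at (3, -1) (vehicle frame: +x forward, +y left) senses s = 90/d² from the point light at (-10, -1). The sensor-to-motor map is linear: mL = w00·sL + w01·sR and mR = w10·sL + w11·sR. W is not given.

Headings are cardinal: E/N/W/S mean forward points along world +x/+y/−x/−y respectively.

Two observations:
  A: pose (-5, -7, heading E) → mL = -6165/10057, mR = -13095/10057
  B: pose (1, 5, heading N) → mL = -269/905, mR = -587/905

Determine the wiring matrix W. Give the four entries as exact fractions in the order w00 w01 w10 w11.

obs A: pose=(-5,-7,E) → sL=90/89, sR=90/113, mL=-6165/10057, mR=-13095/10057
obs B: pose=(1,5,N) → sL=90/181, sR=2/5, mL=-269/905, mR=-587/905
sensor matrix S = [[90/89, 90/113], [90/181, 2/5]]; det S = 15408/1820317
solve [mL_A; mL_B] = S·[w00; w01] and [mR_A; mR_B] = S·[w10; w11]:
  w00 = -1, w01 = 1/2, w10 = -1/2, w11 = -1

-1 1/2 -1/2 -1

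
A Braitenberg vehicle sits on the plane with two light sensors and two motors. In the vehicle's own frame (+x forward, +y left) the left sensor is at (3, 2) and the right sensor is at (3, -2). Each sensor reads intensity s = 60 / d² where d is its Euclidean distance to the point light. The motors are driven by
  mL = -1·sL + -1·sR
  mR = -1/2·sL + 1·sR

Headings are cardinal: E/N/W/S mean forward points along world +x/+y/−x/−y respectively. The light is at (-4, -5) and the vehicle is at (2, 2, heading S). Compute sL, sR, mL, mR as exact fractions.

3/4 15/8 -21/8 3/2

left sensor world pos  = (4, -1); dL² = 80
right sensor world pos = (0, -1); dR² = 32
sL = 60/80 = 3/4
sR = 60/32 = 15/8
mL = -1·sL + -1·sR = -21/8
mR = -1/2·sL + 1·sR = 3/2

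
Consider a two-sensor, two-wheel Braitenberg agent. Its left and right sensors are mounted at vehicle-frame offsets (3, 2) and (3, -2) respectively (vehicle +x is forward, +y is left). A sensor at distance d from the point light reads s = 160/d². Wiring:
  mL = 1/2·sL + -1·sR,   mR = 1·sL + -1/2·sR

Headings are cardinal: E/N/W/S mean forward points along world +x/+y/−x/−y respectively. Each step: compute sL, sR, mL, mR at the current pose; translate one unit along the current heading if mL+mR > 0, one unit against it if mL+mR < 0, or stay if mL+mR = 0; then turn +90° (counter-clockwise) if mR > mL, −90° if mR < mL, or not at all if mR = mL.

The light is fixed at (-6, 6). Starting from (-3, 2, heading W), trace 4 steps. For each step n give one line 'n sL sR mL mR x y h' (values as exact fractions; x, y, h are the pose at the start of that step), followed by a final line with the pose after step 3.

0 40/9 40 -340/9 -140/9 -3 2 W
1 32/17 160/53 -1872/901 336/901 -2 2 S
2 16/5 80/37 -104/185 392/185 -2 3 E
3 160/9 160/49 2480/441 7120/441 -1 3 N
final -1 4 W

n=0: pose=(-3,2,W); sL=40/9, sR=40; mL=-340/9, mR=-140/9; mL+mR=-160/3 → advance -1; mR−mL=200/9 → turn +1·90°
n=1: pose=(-2,2,S); sL=32/17, sR=160/53; mL=-1872/901, mR=336/901; mL+mR=-1536/901 → advance -1; mR−mL=2208/901 → turn +1·90°
n=2: pose=(-2,3,E); sL=16/5, sR=80/37; mL=-104/185, mR=392/185; mL+mR=288/185 → advance +1; mR−mL=496/185 → turn +1·90°
n=3: pose=(-1,3,N); sL=160/9, sR=160/49; mL=2480/441, mR=7120/441; mL+mR=3200/147 → advance +1; mR−mL=4640/441 → turn +1·90°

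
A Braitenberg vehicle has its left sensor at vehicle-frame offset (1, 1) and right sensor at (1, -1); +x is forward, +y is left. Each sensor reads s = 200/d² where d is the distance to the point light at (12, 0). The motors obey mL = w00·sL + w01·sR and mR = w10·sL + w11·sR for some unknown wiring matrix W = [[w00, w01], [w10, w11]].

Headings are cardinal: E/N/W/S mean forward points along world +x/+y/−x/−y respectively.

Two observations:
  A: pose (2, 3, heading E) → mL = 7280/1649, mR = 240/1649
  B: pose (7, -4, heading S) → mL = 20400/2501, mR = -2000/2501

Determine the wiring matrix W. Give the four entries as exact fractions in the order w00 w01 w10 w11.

obs A: pose=(2,3,E) → sL=200/97, sR=40/17, mL=7280/1649, mR=240/1649
obs B: pose=(7,-4,S) → sL=200/41, sR=200/61, mL=20400/2501, mR=-2000/2501
sensor matrix S = [[200/97, 40/17], [200/41, 200/61]]; det S = -19456000/4124149
solve [mL_A; mL_B] = S·[w00; w01] and [mR_A; mR_B] = S·[w10; w11]:
  w00 = 1, w01 = 1, w10 = -1/2, w11 = 1/2

1 1 -1/2 1/2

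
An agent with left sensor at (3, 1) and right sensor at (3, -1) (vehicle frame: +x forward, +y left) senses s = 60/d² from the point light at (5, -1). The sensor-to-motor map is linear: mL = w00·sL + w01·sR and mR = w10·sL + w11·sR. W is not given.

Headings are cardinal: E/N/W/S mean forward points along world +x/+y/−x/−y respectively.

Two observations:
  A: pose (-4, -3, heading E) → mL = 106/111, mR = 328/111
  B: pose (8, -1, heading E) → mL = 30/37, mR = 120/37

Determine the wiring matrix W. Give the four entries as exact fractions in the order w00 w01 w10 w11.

1 -1/2 1 1

obs A: pose=(-4,-3,E) → sL=60/37, sR=4/3, mL=106/111, mR=328/111
obs B: pose=(8,-1,E) → sL=60/37, sR=60/37, mL=30/37, mR=120/37
sensor matrix S = [[60/37, 4/3], [60/37, 60/37]]; det S = 640/1369
solve [mL_A; mL_B] = S·[w00; w01] and [mR_A; mR_B] = S·[w10; w11]:
  w00 = 1, w01 = -1/2, w10 = 1, w11 = 1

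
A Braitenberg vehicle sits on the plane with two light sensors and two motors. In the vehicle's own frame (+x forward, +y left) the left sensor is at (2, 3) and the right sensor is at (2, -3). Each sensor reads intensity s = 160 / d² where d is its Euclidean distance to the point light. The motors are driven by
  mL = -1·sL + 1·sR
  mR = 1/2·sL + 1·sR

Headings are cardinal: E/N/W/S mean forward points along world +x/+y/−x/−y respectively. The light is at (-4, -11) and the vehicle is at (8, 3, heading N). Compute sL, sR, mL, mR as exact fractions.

160/337 160/481 -23040/162097 92400/162097

left sensor world pos  = (5, 5); dL² = 337
right sensor world pos = (11, 5); dR² = 481
sL = 160/337 = 160/337
sR = 160/481 = 160/481
mL = -1·sL + 1·sR = -23040/162097
mR = 1/2·sL + 1·sR = 92400/162097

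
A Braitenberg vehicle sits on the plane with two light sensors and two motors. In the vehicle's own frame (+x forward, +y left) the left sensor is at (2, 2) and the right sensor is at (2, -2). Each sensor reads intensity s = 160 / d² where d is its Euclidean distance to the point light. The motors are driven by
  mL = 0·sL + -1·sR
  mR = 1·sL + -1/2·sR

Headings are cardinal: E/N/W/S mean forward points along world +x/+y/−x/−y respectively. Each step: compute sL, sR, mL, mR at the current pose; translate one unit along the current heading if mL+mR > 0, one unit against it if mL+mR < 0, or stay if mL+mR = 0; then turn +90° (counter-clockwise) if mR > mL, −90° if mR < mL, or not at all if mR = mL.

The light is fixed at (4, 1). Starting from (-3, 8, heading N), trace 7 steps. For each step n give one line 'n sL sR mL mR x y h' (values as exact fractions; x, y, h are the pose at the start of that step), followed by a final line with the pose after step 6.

n=0: pose=(-3,8,N); sL=80/81, sR=80/53; mL=-80/53, mR=1000/4293; mL+mR=-5480/4293 → advance -1; mR−mL=7480/4293 → turn +1·90°
n=1: pose=(-3,7,W); sL=160/97, sR=32/29; mL=-32/29, mR=3088/2813; mL+mR=-16/2813 → advance -1; mR−mL=6192/2813 → turn +1·90°
n=2: pose=(-2,7,S); sL=5, sR=2; mL=-2, mR=4; mL+mR=2 → advance +1; mR−mL=6 → turn +1·90°
n=3: pose=(-2,6,E); sL=32/13, sR=32/5; mL=-32/5, mR=-48/65; mL+mR=-464/65 → advance -1; mR−mL=368/65 → turn +1·90°
n=4: pose=(-3,6,N); sL=16/13, sR=80/37; mL=-80/37, mR=72/481; mL+mR=-968/481 → advance -1; mR−mL=1112/481 → turn +1·90°
n=5: pose=(-3,5,W); sL=32/17, sR=160/117; mL=-160/117, mR=2384/1989; mL+mR=-112/663 → advance -1; mR−mL=5104/1989 → turn +1·90°
n=6: pose=(-2,5,S); sL=8, sR=40/17; mL=-40/17, mR=116/17; mL+mR=76/17 → advance +1; mR−mL=156/17 → turn +1·90°

0 80/81 80/53 -80/53 1000/4293 -3 8 N
1 160/97 32/29 -32/29 3088/2813 -3 7 W
2 5 2 -2 4 -2 7 S
3 32/13 32/5 -32/5 -48/65 -2 6 E
4 16/13 80/37 -80/37 72/481 -3 6 N
5 32/17 160/117 -160/117 2384/1989 -3 5 W
6 8 40/17 -40/17 116/17 -2 5 S
final -2 4 E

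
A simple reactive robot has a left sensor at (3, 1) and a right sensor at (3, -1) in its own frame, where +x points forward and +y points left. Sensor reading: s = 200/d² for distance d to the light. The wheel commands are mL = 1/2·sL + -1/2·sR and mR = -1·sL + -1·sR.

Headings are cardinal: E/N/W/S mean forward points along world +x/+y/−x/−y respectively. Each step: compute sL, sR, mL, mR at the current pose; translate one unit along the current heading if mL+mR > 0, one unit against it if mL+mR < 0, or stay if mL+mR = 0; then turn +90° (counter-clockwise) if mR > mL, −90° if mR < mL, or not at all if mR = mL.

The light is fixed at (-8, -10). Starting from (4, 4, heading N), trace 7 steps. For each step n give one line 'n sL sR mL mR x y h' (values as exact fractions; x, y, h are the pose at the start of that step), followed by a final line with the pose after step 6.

0 20/41 100/229 240/9389 -8680/9389 4 4 N
1 200/421 200/369 -5200/155349 -158000/155349 4 3 E
2 50/61 1 -11/122 -111/61 3 3 S
3 200/233 200/289 5600/67337 -104400/67337 3 4 W
4 20/41 100/229 240/9389 -8680/9389 4 4 N
5 200/421 200/369 -5200/155349 -158000/155349 4 3 E
6 50/61 1 -11/122 -111/61 3 3 S
final 3 4 W

n=0: pose=(4,4,N); sL=20/41, sR=100/229; mL=240/9389, mR=-8680/9389; mL+mR=-8440/9389 → advance -1; mR−mL=-8920/9389 → turn -1·90°
n=1: pose=(4,3,E); sL=200/421, sR=200/369; mL=-5200/155349, mR=-158000/155349; mL+mR=-54400/51783 → advance -1; mR−mL=-152800/155349 → turn -1·90°
n=2: pose=(3,3,S); sL=50/61, sR=1; mL=-11/122, mR=-111/61; mL+mR=-233/122 → advance -1; mR−mL=-211/122 → turn -1·90°
n=3: pose=(3,4,W); sL=200/233, sR=200/289; mL=5600/67337, mR=-104400/67337; mL+mR=-98800/67337 → advance -1; mR−mL=-110000/67337 → turn -1·90°
n=4: pose=(4,4,N); sL=20/41, sR=100/229; mL=240/9389, mR=-8680/9389; mL+mR=-8440/9389 → advance -1; mR−mL=-8920/9389 → turn -1·90°
n=5: pose=(4,3,E); sL=200/421, sR=200/369; mL=-5200/155349, mR=-158000/155349; mL+mR=-54400/51783 → advance -1; mR−mL=-152800/155349 → turn -1·90°
n=6: pose=(3,3,S); sL=50/61, sR=1; mL=-11/122, mR=-111/61; mL+mR=-233/122 → advance -1; mR−mL=-211/122 → turn -1·90°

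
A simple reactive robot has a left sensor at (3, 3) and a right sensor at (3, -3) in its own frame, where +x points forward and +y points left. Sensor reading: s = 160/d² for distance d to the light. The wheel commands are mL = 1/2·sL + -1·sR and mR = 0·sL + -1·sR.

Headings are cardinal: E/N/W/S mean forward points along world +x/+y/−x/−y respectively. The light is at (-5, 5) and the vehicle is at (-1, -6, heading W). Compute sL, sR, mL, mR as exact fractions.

160/197 32/13 -5264/2561 -32/13

left sensor world pos  = (-4, -9); dL² = 197
right sensor world pos = (-4, -3); dR² = 65
sL = 160/197 = 160/197
sR = 160/65 = 32/13
mL = 1/2·sL + -1·sR = -5264/2561
mR = 0·sL + -1·sR = -32/13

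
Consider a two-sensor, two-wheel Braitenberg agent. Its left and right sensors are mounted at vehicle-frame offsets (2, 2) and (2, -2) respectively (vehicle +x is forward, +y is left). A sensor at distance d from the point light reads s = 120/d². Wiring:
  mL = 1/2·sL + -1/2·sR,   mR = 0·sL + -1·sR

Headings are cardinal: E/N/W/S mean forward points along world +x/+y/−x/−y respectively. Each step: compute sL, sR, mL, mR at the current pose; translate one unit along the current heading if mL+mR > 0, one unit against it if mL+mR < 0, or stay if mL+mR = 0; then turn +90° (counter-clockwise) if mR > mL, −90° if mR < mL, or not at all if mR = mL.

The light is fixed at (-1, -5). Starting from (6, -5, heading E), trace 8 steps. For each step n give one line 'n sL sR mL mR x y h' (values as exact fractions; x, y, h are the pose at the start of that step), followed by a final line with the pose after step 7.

n=0: pose=(6,-5,E); sL=24/17, sR=24/17; mL=0, mR=-24/17; mL+mR=-24/17 → advance -1; mR−mL=-24/17 → turn -1·90°
n=1: pose=(5,-5,S); sL=30/17, sR=6; mL=-36/17, mR=-6; mL+mR=-138/17 → advance -1; mR−mL=-66/17 → turn -1·90°
n=2: pose=(5,-4,W); sL=120/17, sR=24/5; mL=96/85, mR=-24/5; mL+mR=-312/85 → advance -1; mR−mL=-504/85 → turn -1·90°
n=3: pose=(6,-4,N); sL=60/17, sR=4/3; mL=56/51, mR=-4/3; mL+mR=-4/17 → advance -1; mR−mL=-124/51 → turn -1·90°
n=4: pose=(6,-5,E); sL=24/17, sR=24/17; mL=0, mR=-24/17; mL+mR=-24/17 → advance -1; mR−mL=-24/17 → turn -1·90°
n=5: pose=(5,-5,S); sL=30/17, sR=6; mL=-36/17, mR=-6; mL+mR=-138/17 → advance -1; mR−mL=-66/17 → turn -1·90°
n=6: pose=(5,-4,W); sL=120/17, sR=24/5; mL=96/85, mR=-24/5; mL+mR=-312/85 → advance -1; mR−mL=-504/85 → turn -1·90°
n=7: pose=(6,-4,N); sL=60/17, sR=4/3; mL=56/51, mR=-4/3; mL+mR=-4/17 → advance -1; mR−mL=-124/51 → turn -1·90°

0 24/17 24/17 0 -24/17 6 -5 E
1 30/17 6 -36/17 -6 5 -5 S
2 120/17 24/5 96/85 -24/5 5 -4 W
3 60/17 4/3 56/51 -4/3 6 -4 N
4 24/17 24/17 0 -24/17 6 -5 E
5 30/17 6 -36/17 -6 5 -5 S
6 120/17 24/5 96/85 -24/5 5 -4 W
7 60/17 4/3 56/51 -4/3 6 -4 N
final 6 -5 E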